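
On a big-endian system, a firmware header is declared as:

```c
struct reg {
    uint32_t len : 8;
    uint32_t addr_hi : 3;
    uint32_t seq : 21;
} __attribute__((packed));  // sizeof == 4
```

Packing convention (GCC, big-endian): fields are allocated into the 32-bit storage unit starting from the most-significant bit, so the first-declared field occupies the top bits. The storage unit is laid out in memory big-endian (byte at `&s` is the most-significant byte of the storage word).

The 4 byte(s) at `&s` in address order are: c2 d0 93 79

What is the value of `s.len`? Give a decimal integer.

194

[0]=0xc2 [1]=0xd0 [2]=0x93 [3]=0x79 (big-endian) → word 0xc2d09379
len:8 @ bit 24 → (0xc2d09379>>24)&0xff = 0xc2  ←
addr_hi:3 @ bit 21 → (0xc2d09379>>21)&0x7 = 0x6
seq:21 @ bit 0 → (0xc2d09379>>0)&0x1fffff = 0x109379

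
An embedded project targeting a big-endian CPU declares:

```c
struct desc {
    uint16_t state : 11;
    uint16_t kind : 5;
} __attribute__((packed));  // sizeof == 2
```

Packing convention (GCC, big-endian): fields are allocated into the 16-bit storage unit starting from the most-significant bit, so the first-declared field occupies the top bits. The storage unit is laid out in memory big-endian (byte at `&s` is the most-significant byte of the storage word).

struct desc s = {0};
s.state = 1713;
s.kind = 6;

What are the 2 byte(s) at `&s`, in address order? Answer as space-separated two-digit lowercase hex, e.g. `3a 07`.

d6 26

state:11 = 1713 → 0x6b1 << 5 → word 0xd620
kind:5 = 6 → 0x6 << 0 → word 0xd626
word = 0xd626 → big-endian bytes:
  [0]=0xd6  [1]=0x26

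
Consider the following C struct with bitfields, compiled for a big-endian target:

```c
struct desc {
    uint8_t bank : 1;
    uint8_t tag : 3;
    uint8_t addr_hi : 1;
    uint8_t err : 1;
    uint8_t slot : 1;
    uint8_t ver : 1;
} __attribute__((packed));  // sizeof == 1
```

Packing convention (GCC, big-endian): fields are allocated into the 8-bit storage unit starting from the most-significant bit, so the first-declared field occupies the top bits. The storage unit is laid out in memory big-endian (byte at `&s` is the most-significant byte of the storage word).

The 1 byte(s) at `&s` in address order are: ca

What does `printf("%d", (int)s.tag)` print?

[0]=0xca (big-endian) → word 0xca
bank [7+:1] = (word>>7) & 0x1 = 1
tag [4+:3] = (word>>4) & 0x7 = 4  ←
addr_hi [3+:1] = (word>>3) & 0x1 = 1
err [2+:1] = (word>>2) & 0x1 = 0
slot [1+:1] = (word>>1) & 0x1 = 1
ver [0+:1] = (word>>0) & 0x1 = 0

4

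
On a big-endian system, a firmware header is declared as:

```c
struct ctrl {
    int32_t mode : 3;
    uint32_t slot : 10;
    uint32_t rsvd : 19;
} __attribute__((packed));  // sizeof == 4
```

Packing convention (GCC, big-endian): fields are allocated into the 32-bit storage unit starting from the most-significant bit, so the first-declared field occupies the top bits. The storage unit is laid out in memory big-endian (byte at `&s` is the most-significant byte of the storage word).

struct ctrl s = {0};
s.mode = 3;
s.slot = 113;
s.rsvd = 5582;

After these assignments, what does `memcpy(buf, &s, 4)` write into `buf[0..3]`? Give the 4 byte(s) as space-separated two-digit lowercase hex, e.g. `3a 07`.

63 88 15 ce

[29+:3] mode=3 & 0x7 = 0x3; word=0x60000000
[19+:10] slot=113 & 0x3ff = 0x71; word=0x63880000
[0+:19] rsvd=5582 & 0x7ffff = 0x15ce; word=0x638815ce
word = 0x638815ce → big-endian bytes:
  [0]=0x63  [1]=0x88  [2]=0x15  [3]=0xce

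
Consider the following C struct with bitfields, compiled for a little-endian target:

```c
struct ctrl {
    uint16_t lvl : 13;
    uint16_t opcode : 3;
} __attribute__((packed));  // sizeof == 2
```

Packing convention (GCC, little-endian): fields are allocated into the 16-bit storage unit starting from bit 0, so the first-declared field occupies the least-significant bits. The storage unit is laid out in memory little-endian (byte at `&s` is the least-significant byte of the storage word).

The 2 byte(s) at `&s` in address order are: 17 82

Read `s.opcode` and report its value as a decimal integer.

[0]=0x17 [1]=0x82 (little-endian) → word 0x8217
lvl [0+:13] = (word>>0) & 0x1fff = 535
opcode [13+:3] = (word>>13) & 0x7 = 4  ←

4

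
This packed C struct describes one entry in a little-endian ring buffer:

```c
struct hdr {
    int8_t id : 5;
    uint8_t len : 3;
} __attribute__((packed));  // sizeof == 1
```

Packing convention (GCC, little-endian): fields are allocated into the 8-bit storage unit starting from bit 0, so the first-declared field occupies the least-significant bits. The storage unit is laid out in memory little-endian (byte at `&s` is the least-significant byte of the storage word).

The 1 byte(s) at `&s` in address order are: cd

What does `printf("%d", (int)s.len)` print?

6

[0]=0xcd (little-endian) → word 0xcd
id [0+:5] = (word>>0) & 0x1f = 13
len [5+:3] = (word>>5) & 0x7 = 6  ←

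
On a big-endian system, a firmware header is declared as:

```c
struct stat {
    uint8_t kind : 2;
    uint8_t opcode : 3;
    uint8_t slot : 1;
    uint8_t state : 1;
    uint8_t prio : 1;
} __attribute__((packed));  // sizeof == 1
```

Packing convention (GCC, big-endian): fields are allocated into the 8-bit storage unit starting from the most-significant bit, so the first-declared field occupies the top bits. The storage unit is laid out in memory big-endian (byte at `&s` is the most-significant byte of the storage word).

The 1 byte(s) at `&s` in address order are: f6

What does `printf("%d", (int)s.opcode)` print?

[0]=0xf6 (big-endian) → word 0xf6
kind [6+:2] = (word>>6) & 0x3 = 3
opcode [3+:3] = (word>>3) & 0x7 = 6  ←
slot [2+:1] = (word>>2) & 0x1 = 1
state [1+:1] = (word>>1) & 0x1 = 1
prio [0+:1] = (word>>0) & 0x1 = 0

6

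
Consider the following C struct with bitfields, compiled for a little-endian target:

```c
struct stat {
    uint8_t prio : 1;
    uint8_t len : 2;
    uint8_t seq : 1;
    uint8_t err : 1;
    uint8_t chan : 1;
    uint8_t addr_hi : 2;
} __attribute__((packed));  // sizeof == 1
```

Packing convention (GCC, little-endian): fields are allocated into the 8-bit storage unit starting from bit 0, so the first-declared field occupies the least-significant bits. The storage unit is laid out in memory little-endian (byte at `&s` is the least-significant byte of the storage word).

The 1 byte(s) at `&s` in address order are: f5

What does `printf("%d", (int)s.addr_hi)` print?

[0]=0xf5 (little-endian) → word 0xf5
prio [0+:1] = (word>>0) & 0x1 = 1
len [1+:2] = (word>>1) & 0x3 = 2
seq [3+:1] = (word>>3) & 0x1 = 0
err [4+:1] = (word>>4) & 0x1 = 1
chan [5+:1] = (word>>5) & 0x1 = 1
addr_hi [6+:2] = (word>>6) & 0x3 = 3  ←

3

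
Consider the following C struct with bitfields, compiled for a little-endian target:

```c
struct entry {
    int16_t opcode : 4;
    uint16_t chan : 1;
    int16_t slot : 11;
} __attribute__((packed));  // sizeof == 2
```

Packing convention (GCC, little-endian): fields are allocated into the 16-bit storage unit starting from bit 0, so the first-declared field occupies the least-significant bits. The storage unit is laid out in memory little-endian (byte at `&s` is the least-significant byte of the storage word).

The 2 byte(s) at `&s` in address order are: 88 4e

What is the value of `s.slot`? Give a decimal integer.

628

[0]=0x88 [1]=0x4e (little-endian) → word 0x4e88
opcode:4 @ bit 0 → (0x4e88>>0)&0xf = 0x8
chan:1 @ bit 4 → (0x4e88>>4)&0x1 = 0x0
slot:11 @ bit 5 → (0x4e88>>5)&0x7ff = 0x274  ←
slot signed 11b, MSB=0: value = 628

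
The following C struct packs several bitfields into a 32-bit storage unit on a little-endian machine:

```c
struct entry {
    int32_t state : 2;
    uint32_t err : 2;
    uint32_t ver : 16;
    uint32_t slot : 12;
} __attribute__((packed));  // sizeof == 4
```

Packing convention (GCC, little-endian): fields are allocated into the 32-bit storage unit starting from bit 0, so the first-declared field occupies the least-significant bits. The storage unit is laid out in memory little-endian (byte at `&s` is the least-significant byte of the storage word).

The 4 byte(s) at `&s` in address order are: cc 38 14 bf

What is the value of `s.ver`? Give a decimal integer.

[0]=0xcc [1]=0x38 [2]=0x14 [3]=0xbf (little-endian) → word 0xbf1438cc
state:2 @ bit 0 → (0xbf1438cc>>0)&0x3 = 0x0
err:2 @ bit 2 → (0xbf1438cc>>2)&0x3 = 0x3
ver:16 @ bit 4 → (0xbf1438cc>>4)&0xffff = 0x438c  ←
slot:12 @ bit 20 → (0xbf1438cc>>20)&0xfff = 0xbf1

17292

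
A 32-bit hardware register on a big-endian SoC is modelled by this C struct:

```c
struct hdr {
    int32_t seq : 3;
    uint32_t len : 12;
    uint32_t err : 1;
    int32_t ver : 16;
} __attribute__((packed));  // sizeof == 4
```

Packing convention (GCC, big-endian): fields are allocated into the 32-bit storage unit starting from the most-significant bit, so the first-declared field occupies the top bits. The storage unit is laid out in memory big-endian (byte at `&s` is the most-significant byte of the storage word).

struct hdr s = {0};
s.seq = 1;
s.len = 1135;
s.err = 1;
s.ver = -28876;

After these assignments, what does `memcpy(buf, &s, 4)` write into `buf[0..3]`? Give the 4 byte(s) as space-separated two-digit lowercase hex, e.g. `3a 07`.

seq:3 = 1 → 0x1 << 29 → word 0x20000000
len:12 = 1135 → 0x46f << 17 → word 0x28de0000
err:1 = 1 → 0x1 << 16 → word 0x28df0000
ver:16 = -28876 → 0x8f34 << 0 → word 0x28df8f34
word = 0x28df8f34 → big-endian bytes:
  [0]=0x28  [1]=0xdf  [2]=0x8f  [3]=0x34

28 df 8f 34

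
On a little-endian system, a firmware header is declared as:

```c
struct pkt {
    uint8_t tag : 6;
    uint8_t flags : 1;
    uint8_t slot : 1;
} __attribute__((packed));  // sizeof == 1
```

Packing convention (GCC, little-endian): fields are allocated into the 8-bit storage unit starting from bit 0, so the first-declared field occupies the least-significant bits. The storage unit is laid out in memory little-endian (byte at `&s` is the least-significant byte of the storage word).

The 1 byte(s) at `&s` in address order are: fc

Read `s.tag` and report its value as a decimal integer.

[0]=0xfc (little-endian) → word 0xfc
tag [0+:6] = (word>>0) & 0x3f = 60  ←
flags [6+:1] = (word>>6) & 0x1 = 1
slot [7+:1] = (word>>7) & 0x1 = 1

60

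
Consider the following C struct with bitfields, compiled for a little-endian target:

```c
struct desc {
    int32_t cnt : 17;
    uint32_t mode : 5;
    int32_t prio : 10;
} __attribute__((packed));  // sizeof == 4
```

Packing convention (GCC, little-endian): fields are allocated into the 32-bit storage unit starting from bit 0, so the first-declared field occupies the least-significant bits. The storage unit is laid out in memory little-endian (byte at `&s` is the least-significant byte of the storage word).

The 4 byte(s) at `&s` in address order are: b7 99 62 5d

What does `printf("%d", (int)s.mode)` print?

17

[0]=0xb7 [1]=0x99 [2]=0x62 [3]=0x5d (little-endian) → word 0x5d6299b7
cnt:17 @ bit 0 → (0x5d6299b7>>0)&0x1ffff = 0x99b7
mode:5 @ bit 17 → (0x5d6299b7>>17)&0x1f = 0x11  ←
prio:10 @ bit 22 → (0x5d6299b7>>22)&0x3ff = 0x175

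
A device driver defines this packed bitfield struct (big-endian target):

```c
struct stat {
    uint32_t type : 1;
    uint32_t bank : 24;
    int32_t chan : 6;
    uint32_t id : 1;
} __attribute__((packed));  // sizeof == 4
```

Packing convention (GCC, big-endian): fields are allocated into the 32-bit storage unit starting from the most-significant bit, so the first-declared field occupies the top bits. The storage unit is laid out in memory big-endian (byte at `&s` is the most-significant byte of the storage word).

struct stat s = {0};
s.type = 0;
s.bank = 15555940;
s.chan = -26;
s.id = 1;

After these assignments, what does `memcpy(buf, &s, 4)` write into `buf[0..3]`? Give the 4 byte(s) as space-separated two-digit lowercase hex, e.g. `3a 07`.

76 ae b2 4d

type:1 = 0 → 0x0 << 31 → word 0x00000000
bank:24 = 15555940 → 0xed5d64 << 7 → word 0x76aeb200
chan:6 = -26 → 0x26 << 1 → word 0x76aeb24c
id:1 = 1 → 0x1 << 0 → word 0x76aeb24d
word = 0x76aeb24d → big-endian bytes:
  [0]=0x76  [1]=0xae  [2]=0xb2  [3]=0x4d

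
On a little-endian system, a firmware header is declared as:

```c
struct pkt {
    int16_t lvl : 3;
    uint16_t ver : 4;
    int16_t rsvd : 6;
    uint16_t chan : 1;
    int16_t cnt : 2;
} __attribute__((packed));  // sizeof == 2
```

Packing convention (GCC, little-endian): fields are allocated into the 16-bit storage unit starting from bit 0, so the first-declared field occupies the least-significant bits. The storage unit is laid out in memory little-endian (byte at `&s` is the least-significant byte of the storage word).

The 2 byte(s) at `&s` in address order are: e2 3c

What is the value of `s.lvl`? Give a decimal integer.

[0]=0xe2 [1]=0x3c (little-endian) → word 0x3ce2
lvl:3 @ bit 0 → (0x3ce2>>0)&0x7 = 0x2  ←
ver:4 @ bit 3 → (0x3ce2>>3)&0xf = 0xc
rsvd:6 @ bit 7 → (0x3ce2>>7)&0x3f = 0x39
chan:1 @ bit 13 → (0x3ce2>>13)&0x1 = 0x1
cnt:2 @ bit 14 → (0x3ce2>>14)&0x3 = 0x0
lvl signed 3b, MSB=0: value = 2

2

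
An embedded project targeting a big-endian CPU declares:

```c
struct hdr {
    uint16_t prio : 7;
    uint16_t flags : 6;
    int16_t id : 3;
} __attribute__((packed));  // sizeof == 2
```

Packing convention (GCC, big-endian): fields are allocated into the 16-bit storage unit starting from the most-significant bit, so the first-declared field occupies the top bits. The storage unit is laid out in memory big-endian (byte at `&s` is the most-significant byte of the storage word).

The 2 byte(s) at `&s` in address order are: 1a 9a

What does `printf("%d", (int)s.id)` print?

2

[0]=0x1a [1]=0x9a (big-endian) → word 0x1a9a
prio [9+:7] = (word>>9) & 0x7f = 13
flags [3+:6] = (word>>3) & 0x3f = 19
id [0+:3] = (word>>0) & 0x7 = 2  ←
id signed 3b, MSB=0: value = 2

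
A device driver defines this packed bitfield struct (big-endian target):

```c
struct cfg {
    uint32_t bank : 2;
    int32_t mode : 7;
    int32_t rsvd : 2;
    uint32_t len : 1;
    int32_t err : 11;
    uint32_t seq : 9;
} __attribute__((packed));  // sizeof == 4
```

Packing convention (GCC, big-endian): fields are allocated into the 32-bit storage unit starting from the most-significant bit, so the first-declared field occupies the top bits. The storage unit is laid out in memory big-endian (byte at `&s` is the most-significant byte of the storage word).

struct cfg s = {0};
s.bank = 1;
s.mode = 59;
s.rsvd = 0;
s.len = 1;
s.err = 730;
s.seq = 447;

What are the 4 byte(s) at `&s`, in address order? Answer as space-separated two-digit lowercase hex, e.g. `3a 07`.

[30+:2] bank=1 & 0x3 = 0x1; word=0x40000000
[23+:7] mode=59 & 0x7f = 0x3b; word=0x5d800000
[21+:2] rsvd=0 & 0x3 = 0x0; word=0x5d800000
[20+:1] len=1 & 0x1 = 0x1; word=0x5d900000
[9+:11] err=730 & 0x7ff = 0x2da; word=0x5d95b400
[0+:9] seq=447 & 0x1ff = 0x1bf; word=0x5d95b5bf
word = 0x5d95b5bf → big-endian bytes:
  [0]=0x5d  [1]=0x95  [2]=0xb5  [3]=0xbf

5d 95 b5 bf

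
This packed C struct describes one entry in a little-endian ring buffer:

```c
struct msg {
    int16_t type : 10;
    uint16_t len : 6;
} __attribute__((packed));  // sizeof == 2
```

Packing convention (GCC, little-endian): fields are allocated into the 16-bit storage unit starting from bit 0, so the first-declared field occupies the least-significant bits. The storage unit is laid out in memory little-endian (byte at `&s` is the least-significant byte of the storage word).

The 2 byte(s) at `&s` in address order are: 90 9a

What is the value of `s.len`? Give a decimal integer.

38

[0]=0x90 [1]=0x9a (little-endian) → word 0x9a90
type [0+:10] = (word>>0) & 0x3ff = 656
len [10+:6] = (word>>10) & 0x3f = 38  ←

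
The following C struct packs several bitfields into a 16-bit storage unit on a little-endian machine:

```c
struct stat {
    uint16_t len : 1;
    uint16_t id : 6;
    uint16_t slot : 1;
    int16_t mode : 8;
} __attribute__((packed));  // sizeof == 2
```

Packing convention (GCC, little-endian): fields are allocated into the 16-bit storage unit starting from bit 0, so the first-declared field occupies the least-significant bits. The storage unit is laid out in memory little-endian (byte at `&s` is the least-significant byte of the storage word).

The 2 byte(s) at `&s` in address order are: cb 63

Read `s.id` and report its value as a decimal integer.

[0]=0xcb [1]=0x63 (little-endian) → word 0x63cb
len:1 @ bit 0 → (0x63cb>>0)&0x1 = 0x1
id:6 @ bit 1 → (0x63cb>>1)&0x3f = 0x25  ←
slot:1 @ bit 7 → (0x63cb>>7)&0x1 = 0x1
mode:8 @ bit 8 → (0x63cb>>8)&0xff = 0x63

37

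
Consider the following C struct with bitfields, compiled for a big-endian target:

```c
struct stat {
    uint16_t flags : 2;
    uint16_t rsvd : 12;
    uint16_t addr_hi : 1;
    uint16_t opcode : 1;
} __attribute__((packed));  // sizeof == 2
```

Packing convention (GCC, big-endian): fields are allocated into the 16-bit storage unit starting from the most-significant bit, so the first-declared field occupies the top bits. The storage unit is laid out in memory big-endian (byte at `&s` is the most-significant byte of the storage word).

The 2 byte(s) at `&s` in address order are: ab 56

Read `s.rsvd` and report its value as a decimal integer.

[0]=0xab [1]=0x56 (big-endian) → word 0xab56
flags:2 @ bit 14 → (0xab56>>14)&0x3 = 0x2
rsvd:12 @ bit 2 → (0xab56>>2)&0xfff = 0xad5  ←
addr_hi:1 @ bit 1 → (0xab56>>1)&0x1 = 0x1
opcode:1 @ bit 0 → (0xab56>>0)&0x1 = 0x0

2773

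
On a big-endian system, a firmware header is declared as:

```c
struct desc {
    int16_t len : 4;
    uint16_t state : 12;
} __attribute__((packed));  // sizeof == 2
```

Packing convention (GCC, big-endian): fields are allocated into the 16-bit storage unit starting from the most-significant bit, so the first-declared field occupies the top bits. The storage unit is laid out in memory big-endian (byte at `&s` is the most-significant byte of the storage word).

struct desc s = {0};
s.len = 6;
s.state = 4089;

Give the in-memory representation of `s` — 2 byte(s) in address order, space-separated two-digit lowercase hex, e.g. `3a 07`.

6f f9

len:4 = 6 → 0x6 << 12 → word 0x6000
state:12 = 4089 → 0xff9 << 0 → word 0x6ff9
word = 0x6ff9 → big-endian bytes:
  [0]=0x6f  [1]=0xf9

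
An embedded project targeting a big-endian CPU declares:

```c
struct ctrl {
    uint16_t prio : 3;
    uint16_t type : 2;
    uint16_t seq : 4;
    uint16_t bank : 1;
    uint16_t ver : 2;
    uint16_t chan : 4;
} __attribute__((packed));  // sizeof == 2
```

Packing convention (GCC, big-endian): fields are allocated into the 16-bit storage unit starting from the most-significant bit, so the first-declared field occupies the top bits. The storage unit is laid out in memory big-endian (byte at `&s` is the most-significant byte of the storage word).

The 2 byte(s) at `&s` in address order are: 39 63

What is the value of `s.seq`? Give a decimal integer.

2

[0]=0x39 [1]=0x63 (big-endian) → word 0x3963
prio [13+:3] = (word>>13) & 0x7 = 1
type [11+:2] = (word>>11) & 0x3 = 3
seq [7+:4] = (word>>7) & 0xf = 2  ←
bank [6+:1] = (word>>6) & 0x1 = 1
ver [4+:2] = (word>>4) & 0x3 = 2
chan [0+:4] = (word>>0) & 0xf = 3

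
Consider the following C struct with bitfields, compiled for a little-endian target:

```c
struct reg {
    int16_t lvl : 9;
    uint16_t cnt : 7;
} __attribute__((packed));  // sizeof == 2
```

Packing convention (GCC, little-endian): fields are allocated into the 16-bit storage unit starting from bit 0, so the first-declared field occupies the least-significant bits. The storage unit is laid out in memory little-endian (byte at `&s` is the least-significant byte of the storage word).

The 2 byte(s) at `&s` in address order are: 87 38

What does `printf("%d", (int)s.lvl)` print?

[0]=0x87 [1]=0x38 (little-endian) → word 0x3887
lvl [0+:9] = (word>>0) & 0x1ff = 135  ←
cnt [9+:7] = (word>>9) & 0x7f = 28
lvl signed 9b, MSB=0: value = 135

135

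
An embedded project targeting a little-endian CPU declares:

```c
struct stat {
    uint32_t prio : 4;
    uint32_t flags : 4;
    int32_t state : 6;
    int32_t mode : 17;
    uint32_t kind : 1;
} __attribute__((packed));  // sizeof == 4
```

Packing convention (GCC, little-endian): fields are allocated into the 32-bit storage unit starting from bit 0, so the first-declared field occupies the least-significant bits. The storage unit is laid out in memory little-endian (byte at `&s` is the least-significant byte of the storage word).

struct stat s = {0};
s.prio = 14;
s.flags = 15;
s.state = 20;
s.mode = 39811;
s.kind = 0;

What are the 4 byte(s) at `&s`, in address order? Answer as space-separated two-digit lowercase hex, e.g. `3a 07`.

prio (4b) val=14 bits=0xe at bit 0: 0x0000000e
flags (4b) val=15 bits=0xf at bit 4: 0x000000fe
state (6b) val=20 bits=0x14 at bit 8: 0x000014fe
mode (17b) val=39811 bits=0x9b83 at bit 14: 0x26e0d4fe
kind (1b) val=0 bits=0x0 at bit 31: 0x26e0d4fe
word = 0x26e0d4fe → little-endian bytes:
  [0]=0xfe  [1]=0xd4  [2]=0xe0  [3]=0x26

fe d4 e0 26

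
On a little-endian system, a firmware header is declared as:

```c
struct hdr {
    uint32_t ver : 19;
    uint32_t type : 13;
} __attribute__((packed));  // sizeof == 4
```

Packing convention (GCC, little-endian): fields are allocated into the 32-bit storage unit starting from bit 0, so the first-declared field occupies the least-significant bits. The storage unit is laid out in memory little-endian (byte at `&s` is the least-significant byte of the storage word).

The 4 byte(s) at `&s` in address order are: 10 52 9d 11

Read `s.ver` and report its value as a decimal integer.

[0]=0x10 [1]=0x52 [2]=0x9d [3]=0x11 (little-endian) → word 0x119d5210
ver:19 @ bit 0 → (0x119d5210>>0)&0x7ffff = 0x55210  ←
type:13 @ bit 19 → (0x119d5210>>19)&0x1fff = 0x233

348688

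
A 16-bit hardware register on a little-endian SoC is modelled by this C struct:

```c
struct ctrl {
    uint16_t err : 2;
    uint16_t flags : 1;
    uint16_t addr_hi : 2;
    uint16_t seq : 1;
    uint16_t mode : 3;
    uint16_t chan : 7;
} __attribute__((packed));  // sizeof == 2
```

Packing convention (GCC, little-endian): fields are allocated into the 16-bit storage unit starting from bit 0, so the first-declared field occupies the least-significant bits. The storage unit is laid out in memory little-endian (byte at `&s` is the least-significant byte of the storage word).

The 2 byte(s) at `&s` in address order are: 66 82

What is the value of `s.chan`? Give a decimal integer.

65

[0]=0x66 [1]=0x82 (little-endian) → word 0x8266
err:2 @ bit 0 → (0x8266>>0)&0x3 = 0x2
flags:1 @ bit 2 → (0x8266>>2)&0x1 = 0x1
addr_hi:2 @ bit 3 → (0x8266>>3)&0x3 = 0x0
seq:1 @ bit 5 → (0x8266>>5)&0x1 = 0x1
mode:3 @ bit 6 → (0x8266>>6)&0x7 = 0x1
chan:7 @ bit 9 → (0x8266>>9)&0x7f = 0x41  ←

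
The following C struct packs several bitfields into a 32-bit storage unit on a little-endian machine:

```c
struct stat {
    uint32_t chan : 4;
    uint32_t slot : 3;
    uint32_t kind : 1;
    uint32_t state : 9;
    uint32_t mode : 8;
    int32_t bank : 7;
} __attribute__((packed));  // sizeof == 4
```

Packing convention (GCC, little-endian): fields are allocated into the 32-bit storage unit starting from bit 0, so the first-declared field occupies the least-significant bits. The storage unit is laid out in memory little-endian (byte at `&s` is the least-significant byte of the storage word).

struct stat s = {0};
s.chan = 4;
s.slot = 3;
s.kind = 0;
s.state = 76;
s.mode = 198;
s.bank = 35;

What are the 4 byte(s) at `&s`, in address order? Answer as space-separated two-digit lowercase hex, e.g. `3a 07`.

[0+:4] chan=4 & 0xf = 0x4; word=0x00000004
[4+:3] slot=3 & 0x7 = 0x3; word=0x00000034
[7+:1] kind=0 & 0x1 = 0x0; word=0x00000034
[8+:9] state=76 & 0x1ff = 0x4c; word=0x00004c34
[17+:8] mode=198 & 0xff = 0xc6; word=0x018c4c34
[25+:7] bank=35 & 0x7f = 0x23; word=0x478c4c34
word = 0x478c4c34 → little-endian bytes:
  [0]=0x34  [1]=0x4c  [2]=0x8c  [3]=0x47

34 4c 8c 47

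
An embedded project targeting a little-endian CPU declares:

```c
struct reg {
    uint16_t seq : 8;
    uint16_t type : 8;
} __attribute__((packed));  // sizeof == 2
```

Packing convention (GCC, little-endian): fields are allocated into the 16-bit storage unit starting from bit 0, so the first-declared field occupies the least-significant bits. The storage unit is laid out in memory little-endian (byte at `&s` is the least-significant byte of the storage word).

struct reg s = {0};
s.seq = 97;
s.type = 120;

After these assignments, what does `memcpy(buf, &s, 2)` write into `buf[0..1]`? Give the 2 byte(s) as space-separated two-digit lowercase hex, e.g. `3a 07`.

61 78

seq (8b) val=97 bits=0x61 at bit 0: 0x0061
type (8b) val=120 bits=0x78 at bit 8: 0x7861
word = 0x7861 → little-endian bytes:
  [0]=0x61  [1]=0x78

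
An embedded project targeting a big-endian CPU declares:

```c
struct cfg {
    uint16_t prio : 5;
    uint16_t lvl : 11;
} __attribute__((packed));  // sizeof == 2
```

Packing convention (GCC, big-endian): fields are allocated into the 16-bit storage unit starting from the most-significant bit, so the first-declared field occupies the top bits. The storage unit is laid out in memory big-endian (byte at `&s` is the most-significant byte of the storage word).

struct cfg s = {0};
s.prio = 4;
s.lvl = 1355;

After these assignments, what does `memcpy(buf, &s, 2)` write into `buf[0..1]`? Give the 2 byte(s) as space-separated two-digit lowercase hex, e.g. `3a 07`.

[11+:5] prio=4 & 0x1f = 0x4; word=0x2000
[0+:11] lvl=1355 & 0x7ff = 0x54b; word=0x254b
word = 0x254b → big-endian bytes:
  [0]=0x25  [1]=0x4b

25 4b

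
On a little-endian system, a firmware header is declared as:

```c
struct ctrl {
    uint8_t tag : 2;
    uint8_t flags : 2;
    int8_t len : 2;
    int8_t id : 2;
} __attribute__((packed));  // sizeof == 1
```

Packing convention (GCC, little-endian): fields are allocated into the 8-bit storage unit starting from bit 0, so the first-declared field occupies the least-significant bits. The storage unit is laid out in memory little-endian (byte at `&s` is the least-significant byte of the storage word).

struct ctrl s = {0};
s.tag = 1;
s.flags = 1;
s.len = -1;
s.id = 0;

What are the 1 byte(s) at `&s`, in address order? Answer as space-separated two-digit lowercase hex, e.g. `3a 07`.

35

[0+:2] tag=1 & 0x3 = 0x1; word=0x01
[2+:2] flags=1 & 0x3 = 0x1; word=0x05
[4+:2] len=-1 & 0x3 = 0x3; word=0x35
[6+:2] id=0 & 0x3 = 0x0; word=0x35
word = 0x35 → little-endian bytes:
  [0]=0x35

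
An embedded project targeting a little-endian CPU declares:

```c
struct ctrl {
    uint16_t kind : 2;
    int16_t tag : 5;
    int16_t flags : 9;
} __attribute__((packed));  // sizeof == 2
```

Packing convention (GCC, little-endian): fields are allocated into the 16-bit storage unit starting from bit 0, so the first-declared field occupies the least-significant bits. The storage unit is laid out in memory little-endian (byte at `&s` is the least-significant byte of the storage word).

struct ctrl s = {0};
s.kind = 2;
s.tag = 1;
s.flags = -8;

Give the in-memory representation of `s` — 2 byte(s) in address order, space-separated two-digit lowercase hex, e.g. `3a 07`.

kind (2b) val=2 bits=0x2 at bit 0: 0x0002
tag (5b) val=1 bits=0x1 at bit 2: 0x0006
flags (9b) val=-8 bits=0x1f8 at bit 7: 0xfc06
word = 0xfc06 → little-endian bytes:
  [0]=0x06  [1]=0xfc

06 fc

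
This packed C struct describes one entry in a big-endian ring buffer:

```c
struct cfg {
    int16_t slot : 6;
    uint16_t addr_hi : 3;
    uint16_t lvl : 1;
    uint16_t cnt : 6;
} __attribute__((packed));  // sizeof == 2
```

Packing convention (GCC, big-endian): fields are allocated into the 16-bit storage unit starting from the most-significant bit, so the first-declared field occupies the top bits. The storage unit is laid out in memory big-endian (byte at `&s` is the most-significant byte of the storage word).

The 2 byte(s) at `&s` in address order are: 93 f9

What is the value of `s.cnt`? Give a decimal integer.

57

[0]=0x93 [1]=0xf9 (big-endian) → word 0x93f9
slot [10+:6] = (word>>10) & 0x3f = 36
addr_hi [7+:3] = (word>>7) & 0x7 = 7
lvl [6+:1] = (word>>6) & 0x1 = 1
cnt [0+:6] = (word>>0) & 0x3f = 57  ←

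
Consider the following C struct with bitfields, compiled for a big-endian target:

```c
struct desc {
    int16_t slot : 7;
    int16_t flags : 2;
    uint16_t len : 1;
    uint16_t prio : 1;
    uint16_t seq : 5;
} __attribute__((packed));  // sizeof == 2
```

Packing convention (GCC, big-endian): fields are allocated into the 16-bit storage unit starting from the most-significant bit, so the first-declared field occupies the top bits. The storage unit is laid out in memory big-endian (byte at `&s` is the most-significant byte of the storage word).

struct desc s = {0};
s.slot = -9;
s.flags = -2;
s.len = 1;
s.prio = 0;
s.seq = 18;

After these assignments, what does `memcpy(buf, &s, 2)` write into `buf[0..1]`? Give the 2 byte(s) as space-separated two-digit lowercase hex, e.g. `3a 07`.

ef 52

[9+:7] slot=-9 & 0x7f = 0x77; word=0xee00
[7+:2] flags=-2 & 0x3 = 0x2; word=0xef00
[6+:1] len=1 & 0x1 = 0x1; word=0xef40
[5+:1] prio=0 & 0x1 = 0x0; word=0xef40
[0+:5] seq=18 & 0x1f = 0x12; word=0xef52
word = 0xef52 → big-endian bytes:
  [0]=0xef  [1]=0x52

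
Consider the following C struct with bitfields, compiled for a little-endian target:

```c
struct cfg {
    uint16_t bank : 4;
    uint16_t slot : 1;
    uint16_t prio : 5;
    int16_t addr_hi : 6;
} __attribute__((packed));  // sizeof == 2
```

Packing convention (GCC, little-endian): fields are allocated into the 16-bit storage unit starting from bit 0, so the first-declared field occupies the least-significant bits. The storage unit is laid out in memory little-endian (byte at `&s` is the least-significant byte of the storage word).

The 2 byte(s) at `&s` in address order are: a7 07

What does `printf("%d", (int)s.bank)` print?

7

[0]=0xa7 [1]=0x07 (little-endian) → word 0x07a7
bank:4 @ bit 0 → (0x07a7>>0)&0xf = 0x7  ←
slot:1 @ bit 4 → (0x07a7>>4)&0x1 = 0x0
prio:5 @ bit 5 → (0x07a7>>5)&0x1f = 0x1d
addr_hi:6 @ bit 10 → (0x07a7>>10)&0x3f = 0x1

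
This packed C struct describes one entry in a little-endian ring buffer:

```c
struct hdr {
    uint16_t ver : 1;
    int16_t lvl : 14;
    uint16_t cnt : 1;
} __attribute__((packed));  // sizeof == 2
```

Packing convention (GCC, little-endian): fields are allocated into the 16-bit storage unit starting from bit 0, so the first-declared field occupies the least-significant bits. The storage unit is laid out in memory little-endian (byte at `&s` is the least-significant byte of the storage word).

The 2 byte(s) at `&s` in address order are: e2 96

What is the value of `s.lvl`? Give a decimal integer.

[0]=0xe2 [1]=0x96 (little-endian) → word 0x96e2
ver:1 @ bit 0 → (0x96e2>>0)&0x1 = 0x0
lvl:14 @ bit 1 → (0x96e2>>1)&0x3fff = 0xb71  ←
cnt:1 @ bit 15 → (0x96e2>>15)&0x1 = 0x1
lvl signed 14b, MSB=0: value = 2929

2929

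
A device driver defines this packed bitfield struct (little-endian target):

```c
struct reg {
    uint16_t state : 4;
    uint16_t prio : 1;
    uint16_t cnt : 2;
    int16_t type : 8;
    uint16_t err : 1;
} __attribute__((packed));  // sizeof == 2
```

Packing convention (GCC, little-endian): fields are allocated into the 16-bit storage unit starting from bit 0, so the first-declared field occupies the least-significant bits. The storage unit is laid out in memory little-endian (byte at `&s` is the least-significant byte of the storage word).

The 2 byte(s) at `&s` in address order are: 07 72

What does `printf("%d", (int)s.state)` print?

[0]=0x07 [1]=0x72 (little-endian) → word 0x7207
state [0+:4] = (word>>0) & 0xf = 7  ←
prio [4+:1] = (word>>4) & 0x1 = 0
cnt [5+:2] = (word>>5) & 0x3 = 0
type [7+:8] = (word>>7) & 0xff = 228
err [15+:1] = (word>>15) & 0x1 = 0

7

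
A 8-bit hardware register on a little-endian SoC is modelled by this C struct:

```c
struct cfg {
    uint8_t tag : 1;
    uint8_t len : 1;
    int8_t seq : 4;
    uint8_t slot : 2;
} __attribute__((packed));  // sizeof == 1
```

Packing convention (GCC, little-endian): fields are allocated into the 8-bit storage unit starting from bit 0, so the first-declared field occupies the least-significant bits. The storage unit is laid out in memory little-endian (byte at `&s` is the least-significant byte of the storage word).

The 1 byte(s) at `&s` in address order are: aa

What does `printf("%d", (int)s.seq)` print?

[0]=0xaa (little-endian) → word 0xaa
tag:1 @ bit 0 → (0xaa>>0)&0x1 = 0x0
len:1 @ bit 1 → (0xaa>>1)&0x1 = 0x1
seq:4 @ bit 2 → (0xaa>>2)&0xf = 0xa  ←
slot:2 @ bit 6 → (0xaa>>6)&0x3 = 0x2
seq signed 4b, MSB=1: 10 - 16 = -6

-6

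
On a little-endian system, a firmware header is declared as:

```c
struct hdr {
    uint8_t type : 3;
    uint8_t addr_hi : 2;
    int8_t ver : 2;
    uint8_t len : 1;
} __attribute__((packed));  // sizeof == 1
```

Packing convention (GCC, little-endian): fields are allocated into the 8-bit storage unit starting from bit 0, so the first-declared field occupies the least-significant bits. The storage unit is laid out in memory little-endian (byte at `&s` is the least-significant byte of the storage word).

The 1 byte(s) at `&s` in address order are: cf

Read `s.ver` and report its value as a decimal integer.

[0]=0xcf (little-endian) → word 0xcf
type:3 @ bit 0 → (0xcf>>0)&0x7 = 0x7
addr_hi:2 @ bit 3 → (0xcf>>3)&0x3 = 0x1
ver:2 @ bit 5 → (0xcf>>5)&0x3 = 0x2  ←
len:1 @ bit 7 → (0xcf>>7)&0x1 = 0x1
ver signed 2b, MSB=1: 2 - 4 = -2

-2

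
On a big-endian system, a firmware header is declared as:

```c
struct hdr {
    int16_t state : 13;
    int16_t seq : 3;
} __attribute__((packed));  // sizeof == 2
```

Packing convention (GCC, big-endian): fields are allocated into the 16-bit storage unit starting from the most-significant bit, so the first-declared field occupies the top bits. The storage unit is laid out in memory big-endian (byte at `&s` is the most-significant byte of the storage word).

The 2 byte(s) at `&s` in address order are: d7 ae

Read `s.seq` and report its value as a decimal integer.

-2

[0]=0xd7 [1]=0xae (big-endian) → word 0xd7ae
state [3+:13] = (word>>3) & 0x1fff = 6901
seq [0+:3] = (word>>0) & 0x7 = 6  ←
seq signed 3b, MSB=1: 6 - 8 = -2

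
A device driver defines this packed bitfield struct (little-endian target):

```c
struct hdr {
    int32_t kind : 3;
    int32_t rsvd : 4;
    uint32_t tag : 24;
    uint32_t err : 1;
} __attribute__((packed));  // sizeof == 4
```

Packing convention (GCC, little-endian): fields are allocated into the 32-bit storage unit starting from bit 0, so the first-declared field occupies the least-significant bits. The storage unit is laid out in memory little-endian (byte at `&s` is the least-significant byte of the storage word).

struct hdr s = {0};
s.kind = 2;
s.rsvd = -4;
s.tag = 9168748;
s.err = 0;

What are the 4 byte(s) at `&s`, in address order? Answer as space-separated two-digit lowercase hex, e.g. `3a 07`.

[0+:3] kind=2 & 0x7 = 0x2; word=0x00000002
[3+:4] rsvd=-4 & 0xf = 0xc; word=0x00000062
[7+:24] tag=9168748 & 0xffffff = 0x8be76c; word=0x45f3b662
[31+:1] err=0 & 0x1 = 0x0; word=0x45f3b662
word = 0x45f3b662 → little-endian bytes:
  [0]=0x62  [1]=0xb6  [2]=0xf3  [3]=0x45

62 b6 f3 45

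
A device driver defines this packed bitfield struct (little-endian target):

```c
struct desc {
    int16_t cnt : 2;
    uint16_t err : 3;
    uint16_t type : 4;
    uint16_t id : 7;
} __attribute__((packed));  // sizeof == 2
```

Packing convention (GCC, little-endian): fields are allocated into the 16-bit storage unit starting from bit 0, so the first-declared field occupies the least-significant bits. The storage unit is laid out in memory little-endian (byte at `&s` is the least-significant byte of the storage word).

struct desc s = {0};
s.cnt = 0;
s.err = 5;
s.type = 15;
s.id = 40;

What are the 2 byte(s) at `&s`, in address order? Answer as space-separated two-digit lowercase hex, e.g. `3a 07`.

f4 51

cnt (2b) val=0 bits=0x0 at bit 0: 0x0000
err (3b) val=5 bits=0x5 at bit 2: 0x0014
type (4b) val=15 bits=0xf at bit 5: 0x01f4
id (7b) val=40 bits=0x28 at bit 9: 0x51f4
word = 0x51f4 → little-endian bytes:
  [0]=0xf4  [1]=0x51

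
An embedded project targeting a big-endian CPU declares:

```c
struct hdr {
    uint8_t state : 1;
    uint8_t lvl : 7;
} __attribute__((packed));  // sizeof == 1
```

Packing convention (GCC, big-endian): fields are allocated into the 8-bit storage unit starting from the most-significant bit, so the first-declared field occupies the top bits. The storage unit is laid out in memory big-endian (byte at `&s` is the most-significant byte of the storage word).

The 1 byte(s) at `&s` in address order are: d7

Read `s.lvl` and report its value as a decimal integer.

[0]=0xd7 (big-endian) → word 0xd7
state:1 @ bit 7 → (0xd7>>7)&0x1 = 0x1
lvl:7 @ bit 0 → (0xd7>>0)&0x7f = 0x57  ←

87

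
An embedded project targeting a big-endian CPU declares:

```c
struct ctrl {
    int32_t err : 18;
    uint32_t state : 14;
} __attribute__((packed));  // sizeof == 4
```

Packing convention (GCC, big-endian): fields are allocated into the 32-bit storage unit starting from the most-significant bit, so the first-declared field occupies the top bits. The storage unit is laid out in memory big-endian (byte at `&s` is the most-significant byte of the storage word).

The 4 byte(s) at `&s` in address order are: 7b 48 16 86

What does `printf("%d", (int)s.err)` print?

126240

[0]=0x7b [1]=0x48 [2]=0x16 [3]=0x86 (big-endian) → word 0x7b481686
err [14+:18] = (word>>14) & 0x3ffff = 126240  ←
state [0+:14] = (word>>0) & 0x3fff = 5766
err signed 18b, MSB=0: value = 126240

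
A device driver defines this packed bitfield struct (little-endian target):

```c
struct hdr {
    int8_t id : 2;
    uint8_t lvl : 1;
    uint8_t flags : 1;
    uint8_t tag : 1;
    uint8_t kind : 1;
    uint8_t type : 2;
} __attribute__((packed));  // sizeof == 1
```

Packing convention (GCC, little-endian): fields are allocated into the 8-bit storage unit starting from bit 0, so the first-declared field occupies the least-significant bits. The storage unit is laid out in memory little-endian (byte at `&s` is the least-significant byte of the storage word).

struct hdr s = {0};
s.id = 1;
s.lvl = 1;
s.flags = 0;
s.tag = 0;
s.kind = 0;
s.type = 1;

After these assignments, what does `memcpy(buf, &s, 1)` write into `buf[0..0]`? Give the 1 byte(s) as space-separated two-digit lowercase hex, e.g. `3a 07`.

[0+:2] id=1 & 0x3 = 0x1; word=0x01
[2+:1] lvl=1 & 0x1 = 0x1; word=0x05
[3+:1] flags=0 & 0x1 = 0x0; word=0x05
[4+:1] tag=0 & 0x1 = 0x0; word=0x05
[5+:1] kind=0 & 0x1 = 0x0; word=0x05
[6+:2] type=1 & 0x3 = 0x1; word=0x45
word = 0x45 → little-endian bytes:
  [0]=0x45

45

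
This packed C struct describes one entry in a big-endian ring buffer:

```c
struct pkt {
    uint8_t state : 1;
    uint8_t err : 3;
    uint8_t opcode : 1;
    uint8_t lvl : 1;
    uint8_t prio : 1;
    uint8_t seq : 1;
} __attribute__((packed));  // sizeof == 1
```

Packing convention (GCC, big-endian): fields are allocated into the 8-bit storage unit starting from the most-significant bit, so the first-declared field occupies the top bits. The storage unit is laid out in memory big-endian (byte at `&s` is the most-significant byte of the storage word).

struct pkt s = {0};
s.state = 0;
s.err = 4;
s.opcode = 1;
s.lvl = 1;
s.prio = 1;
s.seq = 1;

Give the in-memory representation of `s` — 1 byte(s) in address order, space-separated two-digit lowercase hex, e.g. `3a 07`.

4f

[7+:1] state=0 & 0x1 = 0x0; word=0x00
[4+:3] err=4 & 0x7 = 0x4; word=0x40
[3+:1] opcode=1 & 0x1 = 0x1; word=0x48
[2+:1] lvl=1 & 0x1 = 0x1; word=0x4c
[1+:1] prio=1 & 0x1 = 0x1; word=0x4e
[0+:1] seq=1 & 0x1 = 0x1; word=0x4f
word = 0x4f → big-endian bytes:
  [0]=0x4f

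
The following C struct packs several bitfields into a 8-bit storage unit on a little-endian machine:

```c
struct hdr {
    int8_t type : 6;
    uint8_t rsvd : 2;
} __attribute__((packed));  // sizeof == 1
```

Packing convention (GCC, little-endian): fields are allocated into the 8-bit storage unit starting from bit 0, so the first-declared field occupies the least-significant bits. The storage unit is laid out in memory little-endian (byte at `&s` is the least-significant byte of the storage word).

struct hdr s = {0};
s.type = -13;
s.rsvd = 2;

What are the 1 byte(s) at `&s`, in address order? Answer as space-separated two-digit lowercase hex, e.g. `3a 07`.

type (6b) val=-13 bits=0x33 at bit 0: 0x33
rsvd (2b) val=2 bits=0x2 at bit 6: 0xb3
word = 0xb3 → little-endian bytes:
  [0]=0xb3

b3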